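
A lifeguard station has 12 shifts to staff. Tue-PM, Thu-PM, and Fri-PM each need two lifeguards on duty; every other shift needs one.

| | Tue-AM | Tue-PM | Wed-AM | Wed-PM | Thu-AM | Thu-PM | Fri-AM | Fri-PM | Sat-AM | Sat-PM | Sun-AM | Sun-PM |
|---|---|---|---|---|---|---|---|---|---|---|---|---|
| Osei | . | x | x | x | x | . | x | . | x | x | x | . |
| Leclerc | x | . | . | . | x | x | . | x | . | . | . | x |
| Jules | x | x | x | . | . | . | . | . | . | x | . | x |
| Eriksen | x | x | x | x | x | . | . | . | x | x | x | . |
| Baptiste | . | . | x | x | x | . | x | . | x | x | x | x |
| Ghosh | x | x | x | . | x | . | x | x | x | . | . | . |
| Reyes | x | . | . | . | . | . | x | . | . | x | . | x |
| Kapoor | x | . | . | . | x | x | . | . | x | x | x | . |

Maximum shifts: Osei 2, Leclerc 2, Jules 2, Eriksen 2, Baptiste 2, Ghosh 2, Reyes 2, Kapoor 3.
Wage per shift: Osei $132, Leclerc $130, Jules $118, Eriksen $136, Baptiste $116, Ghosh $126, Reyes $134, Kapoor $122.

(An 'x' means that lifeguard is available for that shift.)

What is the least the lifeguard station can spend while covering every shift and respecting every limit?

$1878

Thu-PM can only be covered by Leclerc and Kapoor, so that assignment is forced.
Fri-PM can only be covered by Leclerc and Ghosh, so that assignment is forced.
Picking the cheapest available lifeguard for each shift independently would cost $1798, but that ignores the shift limits.
An optimal schedule: Tue-AM→Reyes, Tue-PM→Ghosh+Osei, Wed-AM→Jules, Wed-PM→Baptiste, Thu-AM→Osei, Thu-PM→Kapoor+Leclerc, Fri-AM→Baptiste, Fri-PM→Ghosh+Leclerc, Sat-AM→Kapoor, Sat-PM→Reyes, Sun-AM→Kapoor, Sun-PM→Jules.
Total: 134 + 126 + 132 + 118 + 116 + 132 + 122 + 130 + 116 + 126 + 130 + 122 + 134 + 122 + 118 = $1878.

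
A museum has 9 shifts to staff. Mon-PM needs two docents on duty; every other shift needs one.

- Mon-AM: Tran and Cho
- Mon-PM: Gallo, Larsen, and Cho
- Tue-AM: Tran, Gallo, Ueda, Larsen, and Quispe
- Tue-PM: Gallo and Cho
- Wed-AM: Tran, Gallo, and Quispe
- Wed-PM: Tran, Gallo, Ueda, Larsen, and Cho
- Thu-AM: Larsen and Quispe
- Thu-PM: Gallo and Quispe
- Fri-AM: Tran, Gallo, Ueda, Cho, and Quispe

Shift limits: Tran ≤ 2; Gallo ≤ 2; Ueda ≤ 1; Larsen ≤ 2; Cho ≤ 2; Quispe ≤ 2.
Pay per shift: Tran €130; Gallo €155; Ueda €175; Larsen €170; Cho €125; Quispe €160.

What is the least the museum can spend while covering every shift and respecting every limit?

Picking the cheapest available docent for each shift independently would cost €1355, but that ignores the shift limits.
An optimal schedule: Mon-AM→Cho, Mon-PM→Gallo+Larsen, Tue-AM→Tran, Tue-PM→Cho, Wed-AM→Tran, Wed-PM→Larsen, Thu-AM→Quispe, Thu-PM→Gallo, Fri-AM→Quispe.
Total: 125 + 155 + 170 + 130 + 125 + 130 + 170 + 160 + 155 + 160 = €1480.

€1480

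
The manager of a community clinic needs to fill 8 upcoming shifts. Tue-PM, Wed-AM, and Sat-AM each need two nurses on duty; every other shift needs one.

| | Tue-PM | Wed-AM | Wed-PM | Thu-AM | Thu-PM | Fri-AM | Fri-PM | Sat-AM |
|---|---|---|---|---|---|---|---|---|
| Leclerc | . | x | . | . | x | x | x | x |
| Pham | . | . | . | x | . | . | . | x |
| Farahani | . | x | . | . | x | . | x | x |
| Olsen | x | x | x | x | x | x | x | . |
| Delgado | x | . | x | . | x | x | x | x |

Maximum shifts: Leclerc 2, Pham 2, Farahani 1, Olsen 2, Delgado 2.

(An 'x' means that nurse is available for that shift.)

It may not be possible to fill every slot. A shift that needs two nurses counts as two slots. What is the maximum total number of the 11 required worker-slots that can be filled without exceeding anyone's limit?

Total capacity across all nurses is 2+2+1+2+2 = 9, and 11 slots are needed, so at most 9 can be filled.
An assignment achieving 9: Tue-PM→Olsen+Delgado, Wed-AM→Leclerc+Farahani, Wed-PM→Olsen, Thu-AM→Pham, Thu-PM→Delgado, Fri-AM→Leclerc, Sat-AM→Pham.
Loads: Leclerc 2/2, Pham 2/2, Farahani 1/1, Olsen 2/2, Delgado 2/2.

9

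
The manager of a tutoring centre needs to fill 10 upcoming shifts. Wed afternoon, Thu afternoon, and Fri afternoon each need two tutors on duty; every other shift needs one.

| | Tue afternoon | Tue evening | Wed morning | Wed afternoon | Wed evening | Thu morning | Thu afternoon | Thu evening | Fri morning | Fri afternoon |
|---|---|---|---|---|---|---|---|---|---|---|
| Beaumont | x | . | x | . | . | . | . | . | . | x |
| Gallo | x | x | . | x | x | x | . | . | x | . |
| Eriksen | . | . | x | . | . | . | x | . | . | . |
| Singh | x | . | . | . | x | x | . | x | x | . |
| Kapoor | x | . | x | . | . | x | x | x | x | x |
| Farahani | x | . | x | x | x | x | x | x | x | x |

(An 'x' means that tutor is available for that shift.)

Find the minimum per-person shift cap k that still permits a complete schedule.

3

With 6 tutors and 13 worker-slots to fill, someone must work at least ⌈13/6⌉ = 3 shifts, so k ≥ 3.
k = 3 works: Tue afternoon→Beaumont, Tue evening→Gallo, Wed morning→Beaumont, Wed afternoon→Gallo+Farahani, Wed evening→Gallo, Thu morning→Singh, Thu afternoon→Eriksen+Kapoor, Thu evening→Singh, Fri morning→Singh, Fri afternoon→Beaumont+Kapoor.
Loads: Beaumont 3, Gallo 3, Eriksen 1, Singh 3, Kapoor 2, Farahani 1 — all ≤ 3.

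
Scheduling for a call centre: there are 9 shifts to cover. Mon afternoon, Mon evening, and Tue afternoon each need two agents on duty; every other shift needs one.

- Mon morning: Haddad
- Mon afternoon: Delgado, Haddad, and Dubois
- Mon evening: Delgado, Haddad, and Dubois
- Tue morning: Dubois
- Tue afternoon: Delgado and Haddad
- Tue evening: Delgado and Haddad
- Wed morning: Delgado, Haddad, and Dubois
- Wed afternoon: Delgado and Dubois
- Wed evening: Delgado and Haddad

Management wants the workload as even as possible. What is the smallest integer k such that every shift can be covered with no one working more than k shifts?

With 3 agents and 12 worker-slots to fill, someone must work at least ⌈12/3⌉ = 4 shifts, so k ≥ 4.
k = 4 works: Mon morning→Haddad, Mon afternoon→Haddad+Dubois, Mon evening→Haddad+Dubois, Tue morning→Dubois, Tue afternoon→Delgado+Haddad, Tue evening→Delgado, Wed morning→Dubois, Wed afternoon→Delgado, Wed evening→Delgado.
Loads: Delgado 4, Haddad 4, Dubois 4 — all ≤ 4.

4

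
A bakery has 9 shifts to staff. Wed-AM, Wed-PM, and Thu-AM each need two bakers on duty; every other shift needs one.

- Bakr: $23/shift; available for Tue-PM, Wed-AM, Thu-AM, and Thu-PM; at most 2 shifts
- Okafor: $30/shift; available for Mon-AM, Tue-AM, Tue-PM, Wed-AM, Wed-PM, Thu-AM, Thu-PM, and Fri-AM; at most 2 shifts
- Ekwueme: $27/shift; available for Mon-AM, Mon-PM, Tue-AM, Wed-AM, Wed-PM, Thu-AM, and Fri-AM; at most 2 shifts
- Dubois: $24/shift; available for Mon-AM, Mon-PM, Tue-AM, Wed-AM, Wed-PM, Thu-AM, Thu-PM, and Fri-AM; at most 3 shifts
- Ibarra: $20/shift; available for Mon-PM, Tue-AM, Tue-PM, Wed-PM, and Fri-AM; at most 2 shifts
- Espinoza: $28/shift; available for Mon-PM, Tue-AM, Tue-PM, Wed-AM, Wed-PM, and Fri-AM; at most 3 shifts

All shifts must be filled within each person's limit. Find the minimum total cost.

$296

Picking the cheapest available baker for each shift independently would cost $265, but that ignores the shift limits.
An optimal schedule: Mon-AM→Dubois, Mon-PM→Ibarra, Tue-AM→Dubois, Tue-PM→Ibarra, Wed-AM→Ekwueme+Espinoza, Wed-PM→Ekwueme+Espinoza, Thu-AM→Bakr+Dubois, Thu-PM→Bakr, Fri-AM→Espinoza.
Total: 24 + 20 + 24 + 20 + 27 + 28 + 27 + 28 + 23 + 24 + 23 + 28 = $296.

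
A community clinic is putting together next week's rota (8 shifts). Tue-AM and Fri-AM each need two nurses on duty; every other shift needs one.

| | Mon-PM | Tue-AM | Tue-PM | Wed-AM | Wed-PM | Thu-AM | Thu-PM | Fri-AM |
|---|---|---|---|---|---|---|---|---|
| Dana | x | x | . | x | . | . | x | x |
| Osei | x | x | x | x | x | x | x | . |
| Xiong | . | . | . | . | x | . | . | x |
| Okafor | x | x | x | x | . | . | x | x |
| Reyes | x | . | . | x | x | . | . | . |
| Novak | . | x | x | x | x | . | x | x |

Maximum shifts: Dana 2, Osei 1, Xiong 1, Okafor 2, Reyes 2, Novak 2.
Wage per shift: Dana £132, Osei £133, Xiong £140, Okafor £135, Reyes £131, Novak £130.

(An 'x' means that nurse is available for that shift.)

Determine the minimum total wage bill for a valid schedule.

Thu-AM can only be covered by Osei, so that assignment is forced.
Picking the cheapest available nurse for each shift independently would cost £1308, but that ignores the shift limits.
An optimal schedule: Mon-PM→Dana, Tue-AM→Okafor+Novak, Tue-PM→Okafor, Wed-AM→Reyes, Wed-PM→Reyes, Thu-AM→Osei, Thu-PM→Dana, Fri-AM→Xiong+Novak.
Total: 132 + 135 + 130 + 135 + 131 + 131 + 133 + 132 + 140 + 130 = £1329.

£1329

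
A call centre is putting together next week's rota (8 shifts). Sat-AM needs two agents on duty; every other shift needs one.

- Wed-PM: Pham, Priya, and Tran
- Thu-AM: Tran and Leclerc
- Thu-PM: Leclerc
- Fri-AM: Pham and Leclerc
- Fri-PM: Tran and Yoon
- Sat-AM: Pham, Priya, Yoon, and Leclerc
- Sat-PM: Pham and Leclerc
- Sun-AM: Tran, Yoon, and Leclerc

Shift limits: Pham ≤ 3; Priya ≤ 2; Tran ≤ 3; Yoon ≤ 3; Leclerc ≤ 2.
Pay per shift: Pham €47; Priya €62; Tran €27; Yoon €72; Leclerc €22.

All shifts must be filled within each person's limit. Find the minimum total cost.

Thu-PM can only be covered by Leclerc, so that assignment is forced.
Picking the cheapest available agent for each shift independently would cost €233, but that ignores the shift limits.
An optimal schedule: Wed-PM→Tran, Thu-AM→Leclerc, Thu-PM→Leclerc, Fri-AM→Pham, Fri-PM→Tran, Sat-AM→Pham+Priya, Sat-PM→Pham, Sun-AM→Tran.
Total: 27 + 22 + 22 + 47 + 27 + 47 + 62 + 47 + 27 = €328.

€328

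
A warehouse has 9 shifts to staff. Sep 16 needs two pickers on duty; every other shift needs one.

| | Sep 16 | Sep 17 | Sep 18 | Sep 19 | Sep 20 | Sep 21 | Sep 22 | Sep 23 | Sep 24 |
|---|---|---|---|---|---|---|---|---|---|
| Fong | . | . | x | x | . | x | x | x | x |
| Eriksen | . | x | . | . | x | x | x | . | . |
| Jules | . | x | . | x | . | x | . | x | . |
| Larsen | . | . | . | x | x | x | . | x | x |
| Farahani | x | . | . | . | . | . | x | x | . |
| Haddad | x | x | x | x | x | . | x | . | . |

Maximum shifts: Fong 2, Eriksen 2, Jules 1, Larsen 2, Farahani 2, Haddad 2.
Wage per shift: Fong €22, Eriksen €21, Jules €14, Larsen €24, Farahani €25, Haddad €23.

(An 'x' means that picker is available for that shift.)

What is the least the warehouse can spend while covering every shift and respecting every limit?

€219

Sep 16 can only be covered by Farahani and Haddad, so that assignment is forced.
Picking the cheapest available picker for each shift independently would cost €190, but that ignores the shift limits.
An optimal schedule: Sep 16→Haddad+Farahani, Sep 17→Jules, Sep 18→Fong, Sep 19→Haddad, Sep 20→Eriksen, Sep 21→Larsen, Sep 22→Eriksen, Sep 23→Larsen, Sep 24→Fong.
Total: 23 + 25 + 14 + 22 + 23 + 21 + 24 + 21 + 24 + 22 = €219.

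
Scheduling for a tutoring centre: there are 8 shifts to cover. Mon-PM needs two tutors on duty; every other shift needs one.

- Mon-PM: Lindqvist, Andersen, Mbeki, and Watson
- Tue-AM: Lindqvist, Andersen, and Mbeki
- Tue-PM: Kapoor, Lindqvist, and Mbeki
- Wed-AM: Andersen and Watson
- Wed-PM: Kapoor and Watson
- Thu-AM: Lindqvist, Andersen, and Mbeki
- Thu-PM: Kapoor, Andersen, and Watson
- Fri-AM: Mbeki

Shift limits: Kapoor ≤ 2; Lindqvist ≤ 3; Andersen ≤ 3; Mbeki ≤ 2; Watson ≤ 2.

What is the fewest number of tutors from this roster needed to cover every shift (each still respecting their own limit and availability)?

4

9 slots to fill and no one can take more than 3, so at least ⌈9/3⌉ = 3 tutors are needed.
Any 3 tutors together have capacity at most 3+3+2 = 8 < 9 slots, so 3 can never suffice.
Kapoor, Lindqvist, Andersen, and Mbeki alone can cover everything: Mon-PM→Lindqvist+Andersen, Tue-AM→Lindqvist, Tue-PM→Lindqvist, Wed-AM→Andersen, Wed-PM→Kapoor, Thu-AM→Andersen, Thu-PM→Kapoor, Fri-AM→Mbeki.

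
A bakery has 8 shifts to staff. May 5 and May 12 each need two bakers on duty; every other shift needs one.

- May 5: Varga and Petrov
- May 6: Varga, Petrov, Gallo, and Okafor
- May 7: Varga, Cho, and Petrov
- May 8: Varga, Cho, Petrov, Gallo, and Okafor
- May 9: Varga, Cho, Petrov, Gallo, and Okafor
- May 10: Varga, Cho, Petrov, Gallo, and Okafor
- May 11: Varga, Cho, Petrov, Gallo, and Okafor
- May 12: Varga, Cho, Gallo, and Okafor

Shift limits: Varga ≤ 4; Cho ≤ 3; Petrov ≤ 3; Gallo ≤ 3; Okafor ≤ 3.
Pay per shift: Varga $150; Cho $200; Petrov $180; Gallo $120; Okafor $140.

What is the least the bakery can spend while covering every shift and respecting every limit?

May 5 can only be covered by Varga and Petrov, so that assignment is forced.
Picking the cheapest available baker for each shift independently would cost $1340, but that ignores the shift limits.
An optimal schedule: May 5→Varga+Petrov, May 6→Gallo, May 7→Varga, May 8→Gallo, May 9→Gallo, May 10→Okafor, May 11→Okafor, May 12→Okafor+Varga.
Total: 150 + 180 + 120 + 150 + 120 + 120 + 140 + 140 + 140 + 150 = $1410.

$1410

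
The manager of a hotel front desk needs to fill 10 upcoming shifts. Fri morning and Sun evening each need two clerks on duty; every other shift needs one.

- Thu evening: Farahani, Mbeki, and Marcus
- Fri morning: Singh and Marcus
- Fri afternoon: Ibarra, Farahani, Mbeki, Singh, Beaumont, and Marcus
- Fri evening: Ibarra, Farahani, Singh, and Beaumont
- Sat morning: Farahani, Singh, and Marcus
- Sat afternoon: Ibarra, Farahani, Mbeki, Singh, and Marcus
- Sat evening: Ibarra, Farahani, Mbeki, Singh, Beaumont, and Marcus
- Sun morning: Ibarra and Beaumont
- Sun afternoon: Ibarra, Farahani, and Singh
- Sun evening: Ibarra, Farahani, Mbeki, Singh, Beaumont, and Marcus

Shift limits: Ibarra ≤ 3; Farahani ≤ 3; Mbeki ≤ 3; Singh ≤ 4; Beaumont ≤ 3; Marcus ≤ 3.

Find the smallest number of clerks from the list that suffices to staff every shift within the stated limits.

12 slots to fill and no one can take more than 4, so at least ⌈12/4⌉ = 3 clerks are needed.
Any 3 clerks together have capacity at most 4+3+3 = 10 < 12 slots, so 3 can never suffice.
Ibarra, Farahani, Singh, and Marcus alone can cover everything: Thu evening→Farahani, Fri morning→Singh+Marcus, Fri afternoon→Farahani, Fri evening→Ibarra, Sat morning→Farahani, Sat afternoon→Singh, Sat evening→Singh, Sun morning→Ibarra, Sun afternoon→Ibarra, Sun evening→Singh+Marcus.

4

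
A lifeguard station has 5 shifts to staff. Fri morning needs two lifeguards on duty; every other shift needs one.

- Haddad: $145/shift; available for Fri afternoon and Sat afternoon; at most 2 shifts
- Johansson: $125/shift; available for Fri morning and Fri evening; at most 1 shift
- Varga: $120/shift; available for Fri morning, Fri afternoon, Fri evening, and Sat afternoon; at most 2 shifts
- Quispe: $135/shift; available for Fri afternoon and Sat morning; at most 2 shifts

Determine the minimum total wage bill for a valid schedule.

$780

Fri morning can only be covered by Johansson and Varga, so that assignment is forced.
Sat morning can only be covered by Quispe, so that assignment is forced.
Picking the cheapest available lifeguard for each shift independently would cost $740, but that ignores the shift limits.
An optimal schedule: Fri morning→Varga+Johansson, Fri afternoon→Quispe, Fri evening→Varga, Sat morning→Quispe, Sat afternoon→Haddad.
Total: 120 + 125 + 135 + 120 + 135 + 145 = $780.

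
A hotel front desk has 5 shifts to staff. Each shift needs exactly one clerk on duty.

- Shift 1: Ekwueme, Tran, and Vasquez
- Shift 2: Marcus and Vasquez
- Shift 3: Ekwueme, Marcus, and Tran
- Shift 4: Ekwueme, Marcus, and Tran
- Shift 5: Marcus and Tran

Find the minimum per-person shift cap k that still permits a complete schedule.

With 4 clerks and 5 worker-slots to fill, someone must work at least ⌈5/4⌉ = 2 shifts, so k ≥ 2.
k = 2 works: Shift 1→Ekwueme, Shift 2→Marcus, Shift 3→Ekwueme, Shift 4→Tran, Shift 5→Marcus.
Loads: Ekwueme 2, Marcus 2, Tran 1, Vasquez 0 — all ≤ 2.

2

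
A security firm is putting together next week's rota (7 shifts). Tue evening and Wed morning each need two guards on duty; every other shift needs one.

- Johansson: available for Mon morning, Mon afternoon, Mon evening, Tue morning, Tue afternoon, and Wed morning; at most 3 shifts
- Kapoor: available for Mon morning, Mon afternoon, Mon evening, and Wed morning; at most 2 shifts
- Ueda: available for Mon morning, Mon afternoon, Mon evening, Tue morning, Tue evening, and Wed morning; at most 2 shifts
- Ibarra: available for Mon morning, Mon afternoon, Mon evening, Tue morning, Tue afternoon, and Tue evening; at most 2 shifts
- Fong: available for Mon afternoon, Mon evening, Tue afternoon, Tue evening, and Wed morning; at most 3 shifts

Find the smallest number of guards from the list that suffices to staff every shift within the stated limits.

9 slots to fill and no one can take more than 3, so at least ⌈9/3⌉ = 3 guards are needed.
Any 3 guards together have capacity at most 3+3+2 = 8 < 9 slots, so 3 can never suffice.
Johansson, Kapoor, Ueda, and Ibarra alone can cover everything: Mon morning→Kapoor, Mon afternoon→Ueda, Mon evening→Ibarra, Tue morning→Johansson, Tue afternoon→Johansson, Tue evening→Ueda+Ibarra, Wed morning→Johansson+Kapoor.

4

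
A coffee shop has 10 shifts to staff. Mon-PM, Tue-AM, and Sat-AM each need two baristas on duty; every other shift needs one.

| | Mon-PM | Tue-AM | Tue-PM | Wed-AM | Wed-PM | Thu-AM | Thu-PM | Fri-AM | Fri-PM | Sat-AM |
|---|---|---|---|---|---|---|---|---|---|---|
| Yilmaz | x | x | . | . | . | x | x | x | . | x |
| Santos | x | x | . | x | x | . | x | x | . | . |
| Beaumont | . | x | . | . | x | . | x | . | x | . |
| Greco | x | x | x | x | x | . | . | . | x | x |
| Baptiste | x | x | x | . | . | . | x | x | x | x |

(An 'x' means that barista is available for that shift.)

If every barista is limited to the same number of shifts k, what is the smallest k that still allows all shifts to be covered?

With 5 baristas and 13 worker-slots to fill, someone must work at least ⌈13/5⌉ = 3 shifts, so k ≥ 3.
k = 3 works: Mon-PM→Greco+Baptiste, Tue-AM→Beaumont+Baptiste, Tue-PM→Greco, Wed-AM→Santos, Wed-PM→Santos, Thu-AM→Yilmaz, Thu-PM→Santos, Fri-AM→Yilmaz, Fri-PM→Beaumont, Sat-AM→Yilmaz+Greco.
Loads: Yilmaz 3, Santos 3, Beaumont 2, Greco 3, Baptiste 2 — all ≤ 3.

3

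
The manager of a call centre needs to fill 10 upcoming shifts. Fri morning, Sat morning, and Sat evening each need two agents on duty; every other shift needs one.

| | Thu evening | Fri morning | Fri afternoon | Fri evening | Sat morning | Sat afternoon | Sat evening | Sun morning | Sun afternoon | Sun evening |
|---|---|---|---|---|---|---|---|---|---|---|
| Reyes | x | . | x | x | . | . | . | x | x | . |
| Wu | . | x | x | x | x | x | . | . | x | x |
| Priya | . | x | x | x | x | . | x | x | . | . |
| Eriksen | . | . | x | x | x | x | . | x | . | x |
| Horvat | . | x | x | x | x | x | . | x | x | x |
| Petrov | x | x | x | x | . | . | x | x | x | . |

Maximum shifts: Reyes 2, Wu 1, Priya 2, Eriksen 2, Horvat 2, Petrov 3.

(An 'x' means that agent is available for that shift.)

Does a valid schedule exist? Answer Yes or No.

Total capacity is 2+1+2+2+2+3 = 12 but 13 worker-slots are needed — infeasible.

No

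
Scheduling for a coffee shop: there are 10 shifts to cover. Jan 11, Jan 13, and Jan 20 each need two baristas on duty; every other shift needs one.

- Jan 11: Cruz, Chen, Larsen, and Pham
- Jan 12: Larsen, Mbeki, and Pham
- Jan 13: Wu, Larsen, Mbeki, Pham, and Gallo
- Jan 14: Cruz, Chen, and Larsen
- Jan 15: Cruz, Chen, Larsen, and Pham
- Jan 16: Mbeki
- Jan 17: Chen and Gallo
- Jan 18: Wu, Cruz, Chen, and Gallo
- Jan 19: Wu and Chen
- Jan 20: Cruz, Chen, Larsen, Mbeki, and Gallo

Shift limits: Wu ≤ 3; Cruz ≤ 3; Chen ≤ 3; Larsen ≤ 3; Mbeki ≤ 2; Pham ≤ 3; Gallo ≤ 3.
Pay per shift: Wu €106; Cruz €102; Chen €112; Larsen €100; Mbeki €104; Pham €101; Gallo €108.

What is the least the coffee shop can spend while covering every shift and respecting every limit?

€1331

Jan 16 can only be covered by Mbeki, so that assignment is forced.
Picking the cheapest available barista for each shift independently would cost €1324, but that ignores the shift limits.
An optimal schedule: Jan 11→Pham+Cruz, Jan 12→Larsen, Jan 13→Larsen+Pham, Jan 14→Larsen, Jan 15→Pham, Jan 16→Mbeki, Jan 17→Gallo, Jan 18→Cruz, Jan 19→Wu, Jan 20→Cruz+Mbeki.
Total: 101 + 102 + 100 + 100 + 101 + 100 + 101 + 104 + 108 + 102 + 106 + 102 + 104 = €1331.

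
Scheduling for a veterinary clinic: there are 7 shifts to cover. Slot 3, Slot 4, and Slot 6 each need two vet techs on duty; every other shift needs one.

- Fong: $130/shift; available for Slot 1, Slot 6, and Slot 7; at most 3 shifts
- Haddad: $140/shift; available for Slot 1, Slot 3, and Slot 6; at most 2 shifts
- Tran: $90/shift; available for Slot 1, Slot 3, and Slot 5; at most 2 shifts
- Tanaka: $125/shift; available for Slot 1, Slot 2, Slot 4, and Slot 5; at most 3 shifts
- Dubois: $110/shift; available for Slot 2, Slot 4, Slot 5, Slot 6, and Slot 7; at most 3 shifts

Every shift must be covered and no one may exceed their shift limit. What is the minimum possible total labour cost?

Slot 3 can only be covered by Haddad and Tran, so that assignment is forced.
Slot 4 can only be covered by Tanaka and Dubois, so that assignment is forced.
Picking the cheapest available vet tech for each shift independently would cost $1105, but that ignores the shift limits.
An optimal schedule: Slot 1→Tanaka, Slot 2→Tanaka, Slot 3→Tran+Haddad, Slot 4→Dubois+Tanaka, Slot 5→Tran, Slot 6→Dubois+Fong, Slot 7→Dubois.
Total: 125 + 125 + 90 + 140 + 110 + 125 + 90 + 110 + 130 + 110 = $1155.

$1155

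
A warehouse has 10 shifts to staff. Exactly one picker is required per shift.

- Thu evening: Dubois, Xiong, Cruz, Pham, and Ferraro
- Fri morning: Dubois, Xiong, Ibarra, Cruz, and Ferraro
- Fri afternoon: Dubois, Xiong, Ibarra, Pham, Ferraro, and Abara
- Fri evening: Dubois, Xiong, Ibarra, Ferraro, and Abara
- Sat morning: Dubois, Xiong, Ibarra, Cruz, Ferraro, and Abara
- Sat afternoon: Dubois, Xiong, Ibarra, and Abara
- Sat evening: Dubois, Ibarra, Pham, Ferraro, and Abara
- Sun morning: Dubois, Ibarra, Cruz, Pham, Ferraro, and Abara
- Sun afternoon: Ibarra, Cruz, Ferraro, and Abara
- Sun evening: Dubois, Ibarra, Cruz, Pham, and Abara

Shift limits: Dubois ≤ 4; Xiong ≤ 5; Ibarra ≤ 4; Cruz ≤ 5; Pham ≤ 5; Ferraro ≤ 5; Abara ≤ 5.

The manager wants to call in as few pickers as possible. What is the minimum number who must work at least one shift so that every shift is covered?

2

10 slots to fill and no one can take more than 5, so at least ⌈10/5⌉ = 2 pickers are needed.
Xiong and Abara alone can cover everything: Thu evening→Xiong, Fri morning→Xiong, Fri afternoon→Xiong, Fri evening→Xiong, Sat morning→Xiong, Sat afternoon→Abara, Sat evening→Abara, Sun morning→Abara, Sun afternoon→Abara, Sun evening→Abara.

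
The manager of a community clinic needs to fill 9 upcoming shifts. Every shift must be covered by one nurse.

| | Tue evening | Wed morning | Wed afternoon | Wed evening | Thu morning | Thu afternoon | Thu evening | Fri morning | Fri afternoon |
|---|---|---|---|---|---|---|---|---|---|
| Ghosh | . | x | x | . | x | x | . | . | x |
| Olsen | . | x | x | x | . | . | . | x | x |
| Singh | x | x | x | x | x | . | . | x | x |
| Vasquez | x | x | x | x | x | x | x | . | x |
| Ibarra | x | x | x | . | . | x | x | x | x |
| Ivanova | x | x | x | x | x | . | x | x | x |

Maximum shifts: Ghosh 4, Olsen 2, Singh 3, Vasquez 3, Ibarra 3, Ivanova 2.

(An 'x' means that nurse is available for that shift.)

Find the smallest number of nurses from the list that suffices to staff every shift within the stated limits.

3

9 slots to fill and no one can take more than 4, so at least ⌈9/4⌉ = 3 nurses are needed.
Ghosh, Olsen, and Vasquez alone can cover everything: Tue evening→Vasquez, Wed morning→Ghosh, Wed afternoon→Ghosh, Wed evening→Olsen, Thu morning→Ghosh, Thu afternoon→Ghosh, Thu evening→Vasquez, Fri morning→Olsen, Fri afternoon→Vasquez.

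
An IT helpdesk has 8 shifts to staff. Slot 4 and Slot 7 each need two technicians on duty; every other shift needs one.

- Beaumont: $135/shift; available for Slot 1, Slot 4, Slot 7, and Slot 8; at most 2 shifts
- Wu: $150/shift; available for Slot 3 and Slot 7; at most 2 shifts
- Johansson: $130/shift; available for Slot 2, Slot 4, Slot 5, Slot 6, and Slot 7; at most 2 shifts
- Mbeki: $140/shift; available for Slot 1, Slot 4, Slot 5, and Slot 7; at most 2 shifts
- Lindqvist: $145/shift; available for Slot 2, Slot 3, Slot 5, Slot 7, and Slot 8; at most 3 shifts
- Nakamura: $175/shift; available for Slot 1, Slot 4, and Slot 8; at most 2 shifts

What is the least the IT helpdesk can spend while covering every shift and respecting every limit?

$1395

Slot 6 can only be covered by Johansson, so that assignment is forced.
Picking the cheapest available technician for each shift independently would cost $1335, but that ignores the shift limits.
An optimal schedule: Slot 1→Beaumont, Slot 2→Johansson, Slot 3→Lindqvist, Slot 4→Beaumont+Mbeki, Slot 5→Mbeki, Slot 6→Johansson, Slot 7→Lindqvist+Wu, Slot 8→Lindqvist.
Total: 135 + 130 + 145 + 135 + 140 + 140 + 130 + 145 + 150 + 145 = $1395.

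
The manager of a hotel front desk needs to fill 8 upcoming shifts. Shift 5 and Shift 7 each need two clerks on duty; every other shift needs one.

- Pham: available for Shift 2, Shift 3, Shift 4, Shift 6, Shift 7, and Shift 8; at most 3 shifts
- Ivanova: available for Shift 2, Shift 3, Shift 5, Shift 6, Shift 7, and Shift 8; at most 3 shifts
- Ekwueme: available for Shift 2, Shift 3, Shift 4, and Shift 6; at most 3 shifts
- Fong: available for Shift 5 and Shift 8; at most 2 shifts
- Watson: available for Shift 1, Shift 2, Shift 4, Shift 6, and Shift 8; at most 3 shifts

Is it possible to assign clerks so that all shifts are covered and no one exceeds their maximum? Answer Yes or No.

Yes

Shift 1 can only be covered by Watson, so that assignment is forced.
Shift 5 can only be covered by Ivanova and Fong, so that assignment is forced.
Shift 7 can only be covered by Pham and Ivanova, so that assignment is forced.
One valid schedule: Shift 1→Watson, Shift 2→Ivanova, Shift 3→Pham, Shift 4→Pham, Shift 5→Ivanova+Fong, Shift 6→Ekwueme, Shift 7→Pham+Ivanova, Shift 8→Fong.
Loads: Pham 3/3, Ivanova 3/3, Ekwueme 1/3, Fong 2/2, Watson 1/3 — all within limits.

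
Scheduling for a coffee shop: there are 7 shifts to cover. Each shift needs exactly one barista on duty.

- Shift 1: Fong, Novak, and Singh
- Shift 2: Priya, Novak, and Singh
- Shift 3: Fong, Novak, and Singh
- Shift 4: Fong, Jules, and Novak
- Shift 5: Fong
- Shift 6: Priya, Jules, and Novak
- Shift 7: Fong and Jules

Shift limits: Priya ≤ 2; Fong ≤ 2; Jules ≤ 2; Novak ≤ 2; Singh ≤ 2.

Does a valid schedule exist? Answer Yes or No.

Shift 5 can only be covered by Fong, so that assignment is forced.
One valid schedule: Shift 1→Novak, Shift 2→Priya, Shift 3→Novak, Shift 4→Jules, Shift 5→Fong, Shift 6→Priya, Shift 7→Fong.
Loads: Priya 2/2, Fong 2/2, Jules 1/2, Novak 2/2, Singh 0/2 — all within limits.

Yes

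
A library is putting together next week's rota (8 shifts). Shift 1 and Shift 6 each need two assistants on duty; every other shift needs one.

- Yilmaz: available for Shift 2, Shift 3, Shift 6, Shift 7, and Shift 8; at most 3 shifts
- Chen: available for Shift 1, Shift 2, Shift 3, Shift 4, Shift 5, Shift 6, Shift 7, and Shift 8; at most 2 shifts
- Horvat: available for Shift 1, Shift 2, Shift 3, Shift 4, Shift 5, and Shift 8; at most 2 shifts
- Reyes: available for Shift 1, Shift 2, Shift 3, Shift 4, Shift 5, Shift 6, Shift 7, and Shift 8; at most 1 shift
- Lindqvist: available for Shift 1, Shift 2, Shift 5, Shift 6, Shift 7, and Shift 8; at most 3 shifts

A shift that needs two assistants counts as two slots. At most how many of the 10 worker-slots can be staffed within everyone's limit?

10

Total capacity across all assistants is 3+2+2+1+3 = 11, and 10 slots are needed, so at most 10 can be filled.
An assignment achieving 10: Shift 1→Chen+Horvat, Shift 2→Lindqvist, Shift 3→Yilmaz, Shift 4→Chen, Shift 5→Horvat, Shift 6→Yilmaz+Reyes, Shift 7→Yilmaz, Shift 8→Lindqvist.
Loads: Yilmaz 3/3, Chen 2/2, Horvat 2/2, Reyes 1/1, Lindqvist 2/3.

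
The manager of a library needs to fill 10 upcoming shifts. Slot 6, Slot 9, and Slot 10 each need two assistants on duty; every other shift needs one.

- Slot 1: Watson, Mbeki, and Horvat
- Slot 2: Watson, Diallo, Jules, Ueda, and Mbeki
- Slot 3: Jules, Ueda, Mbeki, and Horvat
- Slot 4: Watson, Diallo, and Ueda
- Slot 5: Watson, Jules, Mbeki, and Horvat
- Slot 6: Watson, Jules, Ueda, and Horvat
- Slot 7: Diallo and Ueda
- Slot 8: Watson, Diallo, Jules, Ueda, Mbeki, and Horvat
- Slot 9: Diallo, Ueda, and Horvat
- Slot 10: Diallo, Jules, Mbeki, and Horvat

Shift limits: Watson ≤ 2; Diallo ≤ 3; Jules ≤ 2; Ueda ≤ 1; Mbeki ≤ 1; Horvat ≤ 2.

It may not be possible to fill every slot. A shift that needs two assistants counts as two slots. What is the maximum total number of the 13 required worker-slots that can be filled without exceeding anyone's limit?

Total capacity across all assistants is 2+3+2+1+1+2 = 11, and 13 slots are needed, so at most 11 can be filled.
An assignment achieving 11: Slot 1→Watson, Slot 3→Jules, Slot 4→Watson, Slot 5→Jules, Slot 6→Horvat, Slot 7→Diallo, Slot 8→Horvat, Slot 9→Diallo+Ueda, Slot 10→Diallo+Mbeki.
Loads: Watson 2/2, Diallo 3/3, Jules 2/2, Ueda 1/1, Mbeki 1/1, Horvat 2/2.

11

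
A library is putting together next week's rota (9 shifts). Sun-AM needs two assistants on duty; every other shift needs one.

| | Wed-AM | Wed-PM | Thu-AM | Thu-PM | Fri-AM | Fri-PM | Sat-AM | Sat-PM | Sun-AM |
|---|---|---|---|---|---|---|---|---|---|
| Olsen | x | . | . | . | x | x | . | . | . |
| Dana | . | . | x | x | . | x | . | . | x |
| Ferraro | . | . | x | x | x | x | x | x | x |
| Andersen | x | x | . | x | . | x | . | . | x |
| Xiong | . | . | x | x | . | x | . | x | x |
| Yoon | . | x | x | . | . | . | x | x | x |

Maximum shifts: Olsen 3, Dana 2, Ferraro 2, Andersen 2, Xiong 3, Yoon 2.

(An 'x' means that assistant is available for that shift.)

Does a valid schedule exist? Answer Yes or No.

Yes

One valid schedule: Wed-AM→Olsen, Wed-PM→Andersen, Thu-AM→Dana, Thu-PM→Dana, Fri-AM→Olsen, Fri-PM→Olsen, Sat-AM→Ferraro, Sat-PM→Ferraro, Sun-AM→Andersen+Xiong.
Loads: Olsen 3/3, Dana 2/2, Ferraro 2/2, Andersen 2/2, Xiong 1/3, Yoon 0/2 — all within limits.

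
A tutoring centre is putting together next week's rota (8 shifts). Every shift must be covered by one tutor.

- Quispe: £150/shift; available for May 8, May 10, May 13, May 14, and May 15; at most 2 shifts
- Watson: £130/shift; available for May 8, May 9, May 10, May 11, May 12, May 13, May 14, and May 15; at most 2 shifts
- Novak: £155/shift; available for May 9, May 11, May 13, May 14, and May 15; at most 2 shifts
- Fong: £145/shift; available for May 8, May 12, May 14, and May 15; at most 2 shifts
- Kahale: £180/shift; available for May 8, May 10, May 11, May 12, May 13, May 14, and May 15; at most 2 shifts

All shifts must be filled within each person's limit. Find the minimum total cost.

Picking the cheapest available tutor for each shift independently would cost £1040, but that ignores the shift limits.
An optimal schedule: May 8→Quispe, May 9→Watson, May 10→Quispe, May 11→Watson, May 12→Fong, May 13→Novak, May 14→Novak, May 15→Fong.
Total: 150 + 130 + 150 + 130 + 145 + 155 + 155 + 145 = £1160.

£1160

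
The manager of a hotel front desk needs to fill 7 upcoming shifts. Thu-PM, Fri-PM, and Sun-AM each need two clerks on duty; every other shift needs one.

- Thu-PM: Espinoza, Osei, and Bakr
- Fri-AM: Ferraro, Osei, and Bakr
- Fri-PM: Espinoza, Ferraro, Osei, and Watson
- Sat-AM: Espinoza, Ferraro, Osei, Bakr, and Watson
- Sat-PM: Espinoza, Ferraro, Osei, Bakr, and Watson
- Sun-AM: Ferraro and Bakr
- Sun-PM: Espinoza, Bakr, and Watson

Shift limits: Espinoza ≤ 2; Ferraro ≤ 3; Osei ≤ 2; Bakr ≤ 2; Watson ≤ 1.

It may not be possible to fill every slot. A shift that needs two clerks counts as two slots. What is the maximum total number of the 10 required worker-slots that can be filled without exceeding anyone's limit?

10

Total capacity across all clerks is 2+3+2+2+1 = 10, and 10 slots are needed, so at most 10 can be filled.
An assignment achieving 10: Thu-PM→Espinoza+Osei, Fri-AM→Ferraro, Fri-PM→Ferraro+Osei, Sat-AM→Bakr, Sat-PM→Watson, Sun-AM→Ferraro+Bakr, Sun-PM→Espinoza.
Loads: Espinoza 2/2, Ferraro 3/3, Osei 2/2, Bakr 2/2, Watson 1/1.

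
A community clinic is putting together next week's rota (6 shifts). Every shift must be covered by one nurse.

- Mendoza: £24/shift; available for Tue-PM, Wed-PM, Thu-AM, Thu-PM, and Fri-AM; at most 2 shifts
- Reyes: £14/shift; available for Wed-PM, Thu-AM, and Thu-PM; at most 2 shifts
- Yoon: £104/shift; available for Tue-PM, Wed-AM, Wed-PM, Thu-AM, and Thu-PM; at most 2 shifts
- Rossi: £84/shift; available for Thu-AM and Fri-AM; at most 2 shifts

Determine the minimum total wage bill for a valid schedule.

Wed-AM can only be covered by Yoon, so that assignment is forced.
Picking the cheapest available nurse for each shift independently would cost £194, but that ignores the shift limits.
An optimal schedule: Tue-PM→Mendoza, Wed-AM→Yoon, Wed-PM→Reyes, Thu-AM→Rossi, Thu-PM→Reyes, Fri-AM→Mendoza.
Total: 24 + 104 + 14 + 84 + 14 + 24 = £264.

£264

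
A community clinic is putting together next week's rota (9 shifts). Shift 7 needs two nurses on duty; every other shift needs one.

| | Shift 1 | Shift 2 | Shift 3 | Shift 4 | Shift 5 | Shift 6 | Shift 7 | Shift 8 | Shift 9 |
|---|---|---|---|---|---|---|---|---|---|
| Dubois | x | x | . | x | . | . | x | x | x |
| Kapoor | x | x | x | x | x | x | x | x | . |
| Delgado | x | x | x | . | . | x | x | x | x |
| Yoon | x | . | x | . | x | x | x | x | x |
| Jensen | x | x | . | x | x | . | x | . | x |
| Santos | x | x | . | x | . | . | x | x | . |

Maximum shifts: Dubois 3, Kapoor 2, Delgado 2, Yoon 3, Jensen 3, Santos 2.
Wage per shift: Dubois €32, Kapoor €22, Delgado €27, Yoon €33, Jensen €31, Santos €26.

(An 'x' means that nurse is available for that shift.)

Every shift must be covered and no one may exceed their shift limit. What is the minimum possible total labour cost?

Picking the cheapest available nurse for each shift independently would cost €229, but that ignores the shift limits.
An optimal schedule: Shift 1→Jensen, Shift 2→Jensen, Shift 3→Kapoor, Shift 4→Santos, Shift 5→Kapoor, Shift 6→Delgado, Shift 7→Jensen+Dubois, Shift 8→Santos, Shift 9→Delgado.
Total: 31 + 31 + 22 + 26 + 22 + 27 + 31 + 32 + 26 + 27 = €275.

€275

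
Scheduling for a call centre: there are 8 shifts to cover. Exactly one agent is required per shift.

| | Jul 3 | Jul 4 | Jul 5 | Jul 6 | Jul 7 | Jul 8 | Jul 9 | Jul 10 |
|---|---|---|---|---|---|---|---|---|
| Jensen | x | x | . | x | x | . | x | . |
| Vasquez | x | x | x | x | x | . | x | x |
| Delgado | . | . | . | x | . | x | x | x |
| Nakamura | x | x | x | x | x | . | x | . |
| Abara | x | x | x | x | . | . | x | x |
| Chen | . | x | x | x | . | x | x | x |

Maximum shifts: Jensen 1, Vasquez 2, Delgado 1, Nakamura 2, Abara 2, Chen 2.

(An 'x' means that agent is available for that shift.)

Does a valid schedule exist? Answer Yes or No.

One valid schedule: Jul 3→Vasquez, Jul 4→Nakamura, Jul 5→Vasquez, Jul 6→Nakamura, Jul 7→Jensen, Jul 8→Delgado, Jul 9→Abara, Jul 10→Abara.
Loads: Jensen 1/1, Vasquez 2/2, Delgado 1/1, Nakamura 2/2, Abara 2/2, Chen 0/2 — all within limits.

Yes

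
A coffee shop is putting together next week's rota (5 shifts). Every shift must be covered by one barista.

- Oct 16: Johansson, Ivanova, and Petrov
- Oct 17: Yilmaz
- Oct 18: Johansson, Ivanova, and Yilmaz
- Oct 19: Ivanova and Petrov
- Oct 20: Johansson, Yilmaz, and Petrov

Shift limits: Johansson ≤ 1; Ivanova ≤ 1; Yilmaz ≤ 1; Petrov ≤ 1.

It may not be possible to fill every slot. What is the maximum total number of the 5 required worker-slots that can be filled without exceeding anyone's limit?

4

Total capacity across all baristas is 1+1+1+1 = 4, and 5 slots are needed, so at most 4 can be filled.
An assignment achieving 4: Oct 16→Johansson, Oct 17→Yilmaz, Oct 19→Ivanova, Oct 20→Petrov.
Loads: Johansson 1/1, Ivanova 1/1, Yilmaz 1/1, Petrov 1/1.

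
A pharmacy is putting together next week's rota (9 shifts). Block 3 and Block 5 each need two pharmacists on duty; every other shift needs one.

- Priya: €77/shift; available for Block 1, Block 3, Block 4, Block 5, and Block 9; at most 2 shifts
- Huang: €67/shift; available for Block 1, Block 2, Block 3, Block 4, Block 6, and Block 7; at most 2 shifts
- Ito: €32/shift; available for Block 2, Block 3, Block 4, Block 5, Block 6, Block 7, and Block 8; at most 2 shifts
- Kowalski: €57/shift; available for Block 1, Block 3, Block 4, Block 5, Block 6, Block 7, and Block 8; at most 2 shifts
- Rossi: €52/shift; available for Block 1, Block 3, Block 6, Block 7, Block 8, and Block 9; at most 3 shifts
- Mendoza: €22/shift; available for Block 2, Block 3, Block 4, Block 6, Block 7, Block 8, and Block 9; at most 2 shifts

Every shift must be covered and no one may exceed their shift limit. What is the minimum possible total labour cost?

Picking the cheapest available pharmacist for each shift independently would cost €327, but that ignores the shift limits.
An optimal schedule: Block 1→Rossi, Block 2→Mendoza, Block 3→Rossi+Huang, Block 4→Kowalski, Block 5→Ito+Kowalski, Block 6→Rossi, Block 7→Huang, Block 8→Ito, Block 9→Mendoza.
Total: 52 + 22 + 52 + 67 + 57 + 32 + 57 + 52 + 67 + 32 + 22 = €512.

€512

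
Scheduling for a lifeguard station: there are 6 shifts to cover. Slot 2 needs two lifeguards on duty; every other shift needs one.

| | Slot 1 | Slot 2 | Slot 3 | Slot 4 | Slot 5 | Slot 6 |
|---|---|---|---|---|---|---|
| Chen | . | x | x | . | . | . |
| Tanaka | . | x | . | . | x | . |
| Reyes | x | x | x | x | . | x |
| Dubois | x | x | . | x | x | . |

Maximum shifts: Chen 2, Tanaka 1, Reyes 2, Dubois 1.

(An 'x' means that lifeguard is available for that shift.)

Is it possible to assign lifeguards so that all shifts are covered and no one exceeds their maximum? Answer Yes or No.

Shifts {Slot 1, Slot 2, Slot 4, Slot 5, Slot 6} need 6 worker-slots in total, but the lifeguards available for any of those shifts (Chen, Tanaka, Reyes, and Dubois) can supply at most 5 among them. So no valid schedule exists.

No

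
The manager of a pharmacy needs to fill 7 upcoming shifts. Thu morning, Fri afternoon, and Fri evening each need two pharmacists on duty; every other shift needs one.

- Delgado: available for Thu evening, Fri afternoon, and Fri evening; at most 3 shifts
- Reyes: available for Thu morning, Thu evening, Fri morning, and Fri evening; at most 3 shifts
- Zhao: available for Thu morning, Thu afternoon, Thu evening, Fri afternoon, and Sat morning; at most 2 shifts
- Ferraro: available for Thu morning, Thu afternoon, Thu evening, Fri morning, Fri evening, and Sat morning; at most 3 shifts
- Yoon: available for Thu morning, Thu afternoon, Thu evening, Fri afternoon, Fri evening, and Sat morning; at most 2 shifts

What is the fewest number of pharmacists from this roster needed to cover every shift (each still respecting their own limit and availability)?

10 slots to fill and no one can take more than 3, so at least ⌈10/3⌉ = 4 pharmacists are needed.
Delgado, Reyes, Zhao, and Ferraro alone can cover everything: Thu morning→Reyes+Ferraro, Thu afternoon→Zhao, Thu evening→Delgado, Fri morning→Reyes, Fri afternoon→Delgado+Zhao, Fri evening→Delgado+Reyes, Sat morning→Ferraro.

4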